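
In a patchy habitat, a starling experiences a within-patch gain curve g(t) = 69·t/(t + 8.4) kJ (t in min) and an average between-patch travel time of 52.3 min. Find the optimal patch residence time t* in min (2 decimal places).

20.96 min

By the marginal value theorem, leave when the instantaneous gain rate g'(t) equals the habitat-wide average g(t)/(T + t).
g'(t) = 69·8.4/(t + 8.4)². Setting 69·8.4/(t+8.4)² = 69t/[(t+8.4)(52.3+t)] gives 8.4(52.3+t) = t(t+8.4), so t² = 8.4×52.3 = 439.3.
t* = √439.3 = 20.96 min.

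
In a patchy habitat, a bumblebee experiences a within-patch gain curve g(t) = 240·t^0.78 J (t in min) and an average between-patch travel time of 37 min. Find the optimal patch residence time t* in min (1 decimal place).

131.2 min

By the marginal value theorem, leave when the instantaneous gain rate g'(t) equals the habitat-wide average g(t)/(T + t).
g'(t) = 0.78·240·t^-0.22. Setting 0.78·240·t^-0.22 = 240·t^0.78/(37+t) gives 0.78(37+t) = t, so 0.22·t = 0.78×37.
t* = 0.78×37/0.22 = 131.2 min.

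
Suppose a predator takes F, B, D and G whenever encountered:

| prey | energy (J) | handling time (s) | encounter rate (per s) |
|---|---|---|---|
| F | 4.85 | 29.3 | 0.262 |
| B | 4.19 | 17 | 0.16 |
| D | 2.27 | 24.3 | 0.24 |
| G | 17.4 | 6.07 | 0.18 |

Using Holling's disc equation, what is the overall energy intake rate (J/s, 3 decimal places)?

R = Σλ_iE_i / (1 + Σλ_ih_i)
Numerator: 0.262×4.85 + 0.16×4.19 + 0.24×2.27 + 0.18×17.4 = 5.618
Denominator: 1 + 0.262×29.3 + 0.16×17 + 0.24×24.3 + 0.18×6.07 = 18.32
R = 5.618/18.32 = 0.3066 J/s

0.307 J/s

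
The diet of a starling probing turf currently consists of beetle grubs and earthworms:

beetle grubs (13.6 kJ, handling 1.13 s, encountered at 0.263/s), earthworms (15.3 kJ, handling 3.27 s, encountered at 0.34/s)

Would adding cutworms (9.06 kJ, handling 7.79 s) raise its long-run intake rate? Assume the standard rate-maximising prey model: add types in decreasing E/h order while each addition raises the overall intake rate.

No

On beetle grubs and earthworms alone, R = ΣλE/(1+Σλh) = 8.779/2.409 = 3.644 kJ/s.
Profitability of cutworms: 9.06/7.79 = 1.163 kJ/s.
1.163 < 3.644, so adding cutworms would lower the average — exclude it.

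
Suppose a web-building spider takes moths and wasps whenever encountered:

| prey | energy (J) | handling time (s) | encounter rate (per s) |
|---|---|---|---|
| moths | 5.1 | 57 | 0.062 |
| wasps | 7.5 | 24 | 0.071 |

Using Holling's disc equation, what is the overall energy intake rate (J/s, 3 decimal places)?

R = Σλ_iE_i / (1 + Σλ_ih_i)
Numerator: 0.062×5.1 + 0.071×7.5 = 0.8487
Denominator: 1 + 0.062×57 + 0.071×24 = 6.238
R = 0.8487/6.238 = 0.1361 J/s

0.136 J/s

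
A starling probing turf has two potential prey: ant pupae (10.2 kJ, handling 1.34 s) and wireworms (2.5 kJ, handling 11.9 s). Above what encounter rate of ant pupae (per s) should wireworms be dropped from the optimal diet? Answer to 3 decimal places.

The zero-one rule: include wireworms iff E₂/h₂ > λE₁/(1+λh₁). Equality gives the switch point.
λE₁h₂ = E₂ + λE₂h₁ ⇒ λ = E₂/(E₁h₂ − E₂h₁) = 2.5/(121.4 − 3.35) = 0.02118 per s.

0.021 per s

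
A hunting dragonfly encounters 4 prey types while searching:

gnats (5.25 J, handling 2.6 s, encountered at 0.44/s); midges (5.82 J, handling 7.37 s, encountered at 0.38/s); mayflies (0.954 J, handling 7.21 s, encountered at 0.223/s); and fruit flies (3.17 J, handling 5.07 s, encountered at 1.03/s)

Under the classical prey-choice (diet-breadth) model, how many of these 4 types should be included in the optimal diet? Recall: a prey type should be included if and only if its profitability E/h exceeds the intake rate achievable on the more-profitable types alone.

Profitabilities (E/h, J/s): gnats 2.02, midges 0.79, fruit flies 0.625, mayflies 0.132. Add prey in this order while the next type's profitability exceeds the intake rate on those already taken.
Rate on top 1: 1.077. midges: 0.79 < 1.077 → exclude; stop.
Optimal diet: gnats — 1 of 4 types.

1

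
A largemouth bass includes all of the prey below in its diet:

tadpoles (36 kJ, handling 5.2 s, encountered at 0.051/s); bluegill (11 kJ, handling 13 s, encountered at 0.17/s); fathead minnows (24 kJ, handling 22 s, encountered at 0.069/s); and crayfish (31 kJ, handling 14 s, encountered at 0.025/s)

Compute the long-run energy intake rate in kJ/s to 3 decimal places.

Energy encountered per unit search time: 0.051×36 + 0.17×11 + 0.069×24 + 0.025×31 = 6.137 kJ/s.
Handling time per unit search time: 0.051×5.2 + 0.17×13 + 0.069×22 + 0.025×14 = 4.343.
Rate = 6.137/(1 + 4.343) = 1.149 kJ/s.

1.149 kJ/s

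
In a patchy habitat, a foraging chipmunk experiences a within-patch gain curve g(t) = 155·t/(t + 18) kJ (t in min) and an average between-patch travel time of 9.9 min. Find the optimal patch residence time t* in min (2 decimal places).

By the marginal value theorem, leave when the instantaneous gain rate g'(t) equals the habitat-wide average g(t)/(T + t).
g'(t) = 155·18/(t + 18)². Setting 155·18/(t+18)² = 155t/[(t+18)(9.9+t)] gives 18(9.9+t) = t(t+18), so t² = 18×9.9 = 178.2.
t* = √178.2 = 13.35 min.

13.35 min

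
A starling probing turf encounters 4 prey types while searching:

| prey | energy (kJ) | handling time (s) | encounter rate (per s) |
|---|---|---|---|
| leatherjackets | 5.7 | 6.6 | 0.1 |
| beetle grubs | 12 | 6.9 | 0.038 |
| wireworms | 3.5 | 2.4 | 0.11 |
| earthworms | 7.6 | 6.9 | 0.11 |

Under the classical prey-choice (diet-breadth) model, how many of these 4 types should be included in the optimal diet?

Profitabilities (E/h, kJ/s): beetle grubs 1.74, wireworms 1.46, earthworms 1.1, leatherjackets 0.864. Add prey in this order while the next type's profitability exceeds the intake rate on those already taken.
Rate on top 1: 0.3613. wireworms: 1.46 > 0.3613 → include.
Rate on top 2: 0.551. earthworms: 1.1 > 0.551 → include.
Rate on top 3: 0.7339. leatherjackets: 0.864 > 0.7339 → include.
Optimal diet: beetle grubs, wireworms, earthworms, leatherjackets — 4 of 4 types.

4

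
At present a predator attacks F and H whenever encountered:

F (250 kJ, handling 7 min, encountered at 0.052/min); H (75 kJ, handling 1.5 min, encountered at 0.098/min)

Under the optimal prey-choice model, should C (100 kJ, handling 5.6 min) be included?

On F and H alone, R = ΣλE/(1+Σλh) = 20.35/1.511 = 13.47 kJ/min.
Profitability of C: 100/5.6 = 17.86 kJ/min.
Since 17.86 > R, including C increases the long-run rate.

Yes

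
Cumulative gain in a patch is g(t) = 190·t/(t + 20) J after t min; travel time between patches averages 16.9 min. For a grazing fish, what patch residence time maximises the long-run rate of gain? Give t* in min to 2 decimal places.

By the marginal value theorem, leave when the instantaneous gain rate g'(t) equals the habitat-wide average g(t)/(T + t).
g'(t) = 190·20/(t + 20)². Setting 190·20/(t+20)² = 190t/[(t+20)(16.9+t)] gives 20(16.9+t) = t(t+20), so t² = 20×16.9 = 338.
t* = √338 = 18.38 min.

18.38 min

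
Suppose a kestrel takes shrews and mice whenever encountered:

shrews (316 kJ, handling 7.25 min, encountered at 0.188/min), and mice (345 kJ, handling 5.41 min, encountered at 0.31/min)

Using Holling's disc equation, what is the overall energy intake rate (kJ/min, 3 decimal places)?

41.177 kJ/min

R = (0.188×316 + 0.31×345) / (1 + 0.188×7.25 + 0.31×5.41) = 166.4/4.04 = 41.18 kJ/min.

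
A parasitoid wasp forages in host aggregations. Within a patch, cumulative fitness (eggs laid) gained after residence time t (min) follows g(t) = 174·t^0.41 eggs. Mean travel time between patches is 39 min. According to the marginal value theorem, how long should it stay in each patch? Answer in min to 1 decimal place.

27.1 min

Optimal t* satisfies g'(t*) = g(t*)/(T + t*).
g'(t) = 0.41·174·t^-0.59. Setting 0.41·174·t^-0.59 = 174·t^0.41/(39+t) gives 0.41(39+t) = t, so 0.59·t = 0.41×39.
t* = 0.41×39/0.59 = 27.1 min.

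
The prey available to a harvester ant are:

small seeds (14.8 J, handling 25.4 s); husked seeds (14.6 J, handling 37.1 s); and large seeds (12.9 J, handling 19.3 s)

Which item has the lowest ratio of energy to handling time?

husked seeds

Profitability E/h (J/s): small seeds = 14.8/25.4 = 0.583, husked seeds = 14.6/37.1 = 0.394, large seeds = 12.9/19.3 = 0.668.
Ranked: large seeds > small seeds > husked seeds.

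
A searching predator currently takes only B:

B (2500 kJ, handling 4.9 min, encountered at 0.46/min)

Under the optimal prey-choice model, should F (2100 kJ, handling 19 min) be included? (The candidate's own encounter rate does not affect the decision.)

On B alone, R = ΣλE/(1+Σλh) = 1150/3.254 = 353.4 kJ/min.
Profitability of F: 2100/19 = 110.5 kJ/min.
Since 110.5 < R, time spent handling F is better spent searching.

No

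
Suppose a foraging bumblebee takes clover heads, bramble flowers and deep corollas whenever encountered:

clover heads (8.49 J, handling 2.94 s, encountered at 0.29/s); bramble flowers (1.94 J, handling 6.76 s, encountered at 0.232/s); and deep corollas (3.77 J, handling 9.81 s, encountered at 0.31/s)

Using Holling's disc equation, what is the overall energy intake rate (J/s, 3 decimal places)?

Energy encountered per unit search time: 0.29×8.49 + 0.232×1.94 + 0.31×3.77 = 4.081 J/s.
Handling time per unit search time: 0.29×2.94 + 0.232×6.76 + 0.31×9.81 = 5.462.
Rate = 4.081/(1 + 5.462) = 0.6315 J/s.

0.632 J/s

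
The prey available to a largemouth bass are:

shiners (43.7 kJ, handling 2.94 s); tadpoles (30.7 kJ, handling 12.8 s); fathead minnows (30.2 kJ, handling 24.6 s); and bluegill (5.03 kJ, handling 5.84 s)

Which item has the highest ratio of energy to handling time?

shiners

In descending order of E/h:
shiners: 43.7/2.94 = 14.9 kJ/s
tadpoles: 30.7/12.8 = 2.4 kJ/s
fathead minnows: 30.2/24.6 = 1.23 kJ/s
bluegill: 5.03/5.84 = 0.861 kJ/s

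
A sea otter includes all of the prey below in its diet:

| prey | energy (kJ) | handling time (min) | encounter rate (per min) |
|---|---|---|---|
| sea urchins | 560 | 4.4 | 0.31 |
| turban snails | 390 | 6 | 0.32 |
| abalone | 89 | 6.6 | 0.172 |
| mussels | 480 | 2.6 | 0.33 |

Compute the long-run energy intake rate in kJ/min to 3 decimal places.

Energy encountered per unit search time: 0.31×560 + 0.32×390 + 0.172×89 + 0.33×480 = 472.1 kJ/min.
Handling time per unit search time: 0.31×4.4 + 0.32×6 + 0.172×6.6 + 0.33×2.6 = 5.277.
Rate = 472.1/(1 + 5.277) = 75.21 kJ/min.

75.210 kJ/min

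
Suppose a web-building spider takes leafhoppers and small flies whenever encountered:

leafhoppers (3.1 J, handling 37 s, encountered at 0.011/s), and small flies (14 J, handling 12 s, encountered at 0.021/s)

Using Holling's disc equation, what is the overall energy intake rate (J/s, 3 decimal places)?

0.198 J/s

Energy encountered per unit search time: 0.011×3.1 + 0.021×14 = 0.3281 J/s.
Handling time per unit search time: 0.011×37 + 0.021×12 = 0.659.
Rate = 0.3281/(1 + 0.659) = 0.1978 J/s.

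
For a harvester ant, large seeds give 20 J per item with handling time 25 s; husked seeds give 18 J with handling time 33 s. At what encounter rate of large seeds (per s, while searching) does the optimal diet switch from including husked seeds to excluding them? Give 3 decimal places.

At the threshold, the rate on large seeds alone equals the profitability of husked seeds: λ·20/(1 + λ·25) = 18/33 = 0.5455.
Rearranging, λ(20 − 0.5455×25) = 0.5455, so λ = 0.5455/6.364 = 0.08571 per s.

0.086 per s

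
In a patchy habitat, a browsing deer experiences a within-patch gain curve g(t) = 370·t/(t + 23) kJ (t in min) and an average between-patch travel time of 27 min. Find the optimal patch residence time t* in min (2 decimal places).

By the marginal value theorem, leave when the instantaneous gain rate g'(t) equals the habitat-wide average g(t)/(T + t).
g'(t) = 370·23/(t + 23)². Setting 370·23/(t+23)² = 370t/[(t+23)(27+t)] gives 23(27+t) = t(t+23), so t² = 23×27 = 621.
t* = √621 = 24.92 min.

24.92 min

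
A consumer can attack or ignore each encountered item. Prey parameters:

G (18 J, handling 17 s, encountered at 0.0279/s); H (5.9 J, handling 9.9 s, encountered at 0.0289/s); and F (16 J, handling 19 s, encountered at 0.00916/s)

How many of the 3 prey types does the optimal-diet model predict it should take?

Rank by E/h (J/s): G 1.06, F 0.842, H 0.596. Include each in turn until the next type's E/h falls below the running intake rate.
Rate on top 1: 0.3406. F: 0.842 > 0.3406 → include.
Rate on top 2: 0.3936. H: 0.596 > 0.3936 → include.
Optimal diet: G, F, H — 3 of 3 types.

3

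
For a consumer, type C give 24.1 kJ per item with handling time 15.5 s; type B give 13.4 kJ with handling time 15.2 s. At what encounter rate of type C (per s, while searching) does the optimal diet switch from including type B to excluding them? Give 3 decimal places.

0.084 per s

At the threshold, the rate on type C alone equals the profitability of type B: λ·24.1/(1 + λ·15.5) = 13.4/15.2 = 0.8816.
Rearranging, λ(24.1 − 0.8816×15.5) = 0.8816, so λ = 0.8816/10.44 = 0.08448 per s.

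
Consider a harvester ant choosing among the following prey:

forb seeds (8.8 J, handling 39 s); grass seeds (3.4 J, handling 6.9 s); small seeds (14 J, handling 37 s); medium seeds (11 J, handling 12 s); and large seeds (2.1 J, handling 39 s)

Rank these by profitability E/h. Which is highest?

medium seeds

Profitability E/h (J/s): forb seeds = 8.8/39 = 0.226, grass seeds = 3.4/6.9 = 0.493, small seeds = 14/37 = 0.378, medium seeds = 11/12 = 0.917, large seeds = 2.1/39 = 0.0538.
Ranked: medium seeds > grass seeds > small seeds > forb seeds > large seeds.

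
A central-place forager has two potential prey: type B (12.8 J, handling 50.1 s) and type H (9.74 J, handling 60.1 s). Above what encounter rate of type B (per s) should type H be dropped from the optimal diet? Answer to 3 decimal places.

At the threshold, the rate on type B alone equals the profitability of type H: λ·12.8/(1 + λ·50.1) = 9.74/60.1 = 0.1621.
Rearranging, λ(12.8 − 0.1621×50.1) = 0.1621, so λ = 0.1621/4.681 = 0.03462 per s.

0.035 per s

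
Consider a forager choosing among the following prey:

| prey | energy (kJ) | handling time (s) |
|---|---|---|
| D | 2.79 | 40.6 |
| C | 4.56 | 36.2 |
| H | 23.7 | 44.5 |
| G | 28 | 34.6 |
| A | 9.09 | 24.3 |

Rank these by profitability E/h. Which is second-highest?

Profitability E/h (kJ/s): D = 2.79/40.6 = 0.0687, C = 4.56/36.2 = 0.126, H = 23.7/44.5 = 0.533, G = 28/34.6 = 0.809, A = 9.09/24.3 = 0.374.
Ranked: G > H > A > C > D.

H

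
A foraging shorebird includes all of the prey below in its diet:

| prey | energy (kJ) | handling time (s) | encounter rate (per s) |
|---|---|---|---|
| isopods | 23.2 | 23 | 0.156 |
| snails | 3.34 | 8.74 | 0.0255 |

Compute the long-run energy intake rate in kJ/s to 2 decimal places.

0.77 kJ/s

R = Σλ_iE_i / (1 + Σλ_ih_i)
Numerator: 0.156×23.2 + 0.0255×3.34 = 3.704
Denominator: 1 + 0.156×23 + 0.0255×8.74 = 4.811
R = 3.704/4.811 = 0.77 kJ/s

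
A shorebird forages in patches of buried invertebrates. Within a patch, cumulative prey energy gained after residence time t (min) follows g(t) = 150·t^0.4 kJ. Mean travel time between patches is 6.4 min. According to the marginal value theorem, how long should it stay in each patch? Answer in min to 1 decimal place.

Maximise g(t)/(T+t): set derivative to zero → g'(t)(T+t) = g(t).
g'(t) = 0.4·150·t^-0.6. Setting 0.4·150·t^-0.6 = 150·t^0.4/(6.4+t) gives 0.4(6.4+t) = t, so 0.60·t = 0.4×6.4.
t* = 0.4×6.4/0.60 = 4.267 min.

4.3 min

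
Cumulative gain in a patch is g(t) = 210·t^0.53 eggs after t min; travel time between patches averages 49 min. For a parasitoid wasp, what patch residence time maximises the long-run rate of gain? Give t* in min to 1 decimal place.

Optimal t* satisfies g'(t*) = g(t*)/(T + t*).
g'(t) = 0.53·210·t^-0.47. Setting 0.53·210·t^-0.47 = 210·t^0.53/(49+t) gives 0.53(49+t) = t, so 0.47·t = 0.53×49.
t* = 0.53×49/0.47 = 55.26 min.

55.3 min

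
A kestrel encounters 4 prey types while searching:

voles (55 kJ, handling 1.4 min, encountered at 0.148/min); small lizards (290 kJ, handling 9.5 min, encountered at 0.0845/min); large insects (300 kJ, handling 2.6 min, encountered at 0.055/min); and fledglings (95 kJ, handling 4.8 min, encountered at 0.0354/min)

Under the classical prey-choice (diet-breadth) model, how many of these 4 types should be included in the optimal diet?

Rank by E/h (kJ/min): large insects 115, voles 39.3, small lizards 30.5, fledglings 19.8. Include each in turn until the next type's E/h falls below the running intake rate.
Rate on top 1: 14.44. voles: 39.3 > 14.44 → include.
Rate on top 2: 18.25. small lizards: 30.5 > 18.25 → include.
Rate on top 3: 22.83. fledglings: 19.8 < 22.83 → exclude; stop.
Optimal diet: large insects, voles, small lizards — 3 of 4 types.

3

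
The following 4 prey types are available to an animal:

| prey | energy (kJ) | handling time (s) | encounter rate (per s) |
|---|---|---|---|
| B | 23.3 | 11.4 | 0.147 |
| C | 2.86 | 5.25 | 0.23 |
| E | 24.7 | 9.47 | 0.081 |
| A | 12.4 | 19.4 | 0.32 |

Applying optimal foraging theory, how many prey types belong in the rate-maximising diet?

2

E/h in descending order: E 2.61, B 2.04, A 0.639, C 0.545 kJ/s. The optimal diet is the largest prefix of this list for which every included type satisfies E_i/h_i > R on the types above it.
Rate on top 1: 1.132. B: 2.04 > 1.132 → include.
Rate on top 2: 1.576. A: 0.639 < 1.576 → exclude; stop.
Optimal diet: E, B — 2 of 4 types.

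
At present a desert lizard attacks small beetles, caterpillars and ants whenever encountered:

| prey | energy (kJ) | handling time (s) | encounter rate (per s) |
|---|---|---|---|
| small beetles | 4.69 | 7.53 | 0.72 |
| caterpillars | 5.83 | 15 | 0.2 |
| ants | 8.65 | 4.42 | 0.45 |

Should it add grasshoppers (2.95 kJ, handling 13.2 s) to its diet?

Intake rate on the current diet: R = (0.72×4.69 + 0.2×5.83 + 0.45×8.65) / (1 + 0.72×7.53 + 0.2×15 + 0.45×4.42) = 8.435/11.41 = 0.7393 kJ/s.
Profitability of grasshoppers: 2.95/13.2 = 0.2235 kJ/s.
Since 0.2235 < R, time spent handling grasshoppers is better spent searching.

No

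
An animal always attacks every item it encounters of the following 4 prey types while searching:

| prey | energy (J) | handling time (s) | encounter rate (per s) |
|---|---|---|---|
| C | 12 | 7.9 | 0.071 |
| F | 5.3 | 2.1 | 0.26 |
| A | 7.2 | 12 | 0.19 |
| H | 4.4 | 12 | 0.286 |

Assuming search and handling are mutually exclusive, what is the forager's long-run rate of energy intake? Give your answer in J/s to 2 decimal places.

0.62 J/s

Energy encountered per unit search time: 0.071×12 + 0.26×5.3 + 0.19×7.2 + 0.286×4.4 = 4.856 J/s.
Handling time per unit search time: 0.071×7.9 + 0.26×2.1 + 0.19×12 + 0.286×12 = 6.819.
Rate = 4.856/(1 + 6.819) = 0.6211 J/s.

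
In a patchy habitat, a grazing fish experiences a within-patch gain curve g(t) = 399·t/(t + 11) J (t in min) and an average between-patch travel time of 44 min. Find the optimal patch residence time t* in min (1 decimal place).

Maximise g(t)/(T+t): set derivative to zero → g'(t)(T+t) = g(t).
g'(t) = 399·11/(t + 11)². Setting 399·11/(t+11)² = 399t/[(t+11)(44+t)] gives 11(44+t) = t(t+11), so t² = 11×44 = 484.
t* = √484 = 22 min.

22.0 min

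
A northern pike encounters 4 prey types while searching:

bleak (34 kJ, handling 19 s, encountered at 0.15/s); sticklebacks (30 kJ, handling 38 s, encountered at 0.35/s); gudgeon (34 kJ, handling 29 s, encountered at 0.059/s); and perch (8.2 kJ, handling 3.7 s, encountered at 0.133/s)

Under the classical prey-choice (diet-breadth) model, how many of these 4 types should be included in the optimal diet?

Profitabilities (E/h, kJ/s): perch 2.22, bleak 1.79, gudgeon 1.17, sticklebacks 0.789. Add prey in this order while the next type's profitability exceeds the intake rate on those already taken.
Rate on top 1: 0.7309. bleak: 1.79 > 0.7309 → include.
Rate on top 2: 1.426. gudgeon: 1.17 < 1.426 → exclude; stop.
Optimal diet: perch, bleak — 2 of 4 types.

2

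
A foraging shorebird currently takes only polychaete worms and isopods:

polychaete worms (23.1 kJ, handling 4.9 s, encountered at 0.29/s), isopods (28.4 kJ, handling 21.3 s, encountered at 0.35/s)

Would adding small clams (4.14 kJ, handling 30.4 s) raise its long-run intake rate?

On polychaete worms and isopods alone, R = ΣλE/(1+Σλh) = 16.64/9.876 = 1.685 kJ/s.
small clams: E/h = 4.14/30.4 = 0.1362 kJ/s.
Since 0.1362 < R, time spent handling small clams is better spent searching.

No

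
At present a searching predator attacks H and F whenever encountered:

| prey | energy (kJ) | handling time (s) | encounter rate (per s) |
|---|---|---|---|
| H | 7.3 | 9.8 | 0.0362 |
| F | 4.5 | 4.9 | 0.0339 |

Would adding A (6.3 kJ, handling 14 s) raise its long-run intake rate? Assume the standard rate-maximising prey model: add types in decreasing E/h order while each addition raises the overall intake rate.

Yes

On H and F alone, R = ΣλE/(1+Σλh) = 0.4168/1.521 = 0.2741 kJ/s.
A: E/h = 6.3/14 = 0.45 kJ/s.
Since 0.45 > R, including A increases the long-run rate.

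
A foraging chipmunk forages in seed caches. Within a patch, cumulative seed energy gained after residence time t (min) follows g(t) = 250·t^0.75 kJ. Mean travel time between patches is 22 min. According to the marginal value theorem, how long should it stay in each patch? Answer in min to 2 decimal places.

Maximise g(t)/(T+t): set derivative to zero → g'(t)(T+t) = g(t).
g'(t) = 0.75·250·t^-0.25. Setting 0.75·250·t^-0.25 = 250·t^0.75/(22+t) gives 0.75(22+t) = t, so 0.25·t = 0.75×22.
t* = 0.75×22/0.25 = 66 min.

66.00 min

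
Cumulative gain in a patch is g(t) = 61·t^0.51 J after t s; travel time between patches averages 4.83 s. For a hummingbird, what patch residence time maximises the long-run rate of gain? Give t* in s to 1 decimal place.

5.0 s

Maximise g(t)/(T+t): set derivative to zero → g'(t)(T+t) = g(t).
g'(t) = 0.51·61·t^-0.49. Setting 0.51·61·t^-0.49 = 61·t^0.51/(4.83+t) gives 0.51(4.83+t) = t, so 0.49·t = 0.51×4.83.
t* = 0.51×4.83/0.49 = 5.027 s.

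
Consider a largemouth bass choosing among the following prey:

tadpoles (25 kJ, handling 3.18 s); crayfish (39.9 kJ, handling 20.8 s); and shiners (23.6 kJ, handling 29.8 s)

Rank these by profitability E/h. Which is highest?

tadpoles

Profitability E/h (kJ/s): tadpoles = 25/3.18 = 7.86, crayfish = 39.9/20.8 = 1.92, shiners = 23.6/29.8 = 0.792.
Ranked: tadpoles > crayfish > shiners.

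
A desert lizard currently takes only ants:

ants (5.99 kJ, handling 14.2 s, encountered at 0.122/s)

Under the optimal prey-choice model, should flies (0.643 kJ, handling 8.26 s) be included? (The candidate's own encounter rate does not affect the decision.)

No

Intake rate on the current diet: R = (0.122×5.99) / (1 + 0.122×14.2) = 0.7308/2.732 = 0.2674 kJ/s.
Profitability of flies: 0.643/8.26 = 0.07785 kJ/s.
0.07785 < 0.2674, so adding flies would lower the average — exclude it.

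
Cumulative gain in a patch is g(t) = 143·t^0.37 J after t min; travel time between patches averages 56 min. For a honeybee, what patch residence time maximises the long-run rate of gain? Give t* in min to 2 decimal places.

32.89 min

By the marginal value theorem, leave when the instantaneous gain rate g'(t) equals the habitat-wide average g(t)/(T + t).
g'(t) = 0.37·143·t^-0.63. Setting 0.37·143·t^-0.63 = 143·t^0.37/(56+t) gives 0.37(56+t) = t, so 0.63·t = 0.37×56.
t* = 0.37×56/0.63 = 32.89 min.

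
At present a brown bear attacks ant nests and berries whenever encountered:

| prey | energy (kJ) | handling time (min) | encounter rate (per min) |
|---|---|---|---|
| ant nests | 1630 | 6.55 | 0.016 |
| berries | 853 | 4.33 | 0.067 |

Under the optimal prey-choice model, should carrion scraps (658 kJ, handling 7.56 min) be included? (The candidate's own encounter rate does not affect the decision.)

Current rate: (0.016×1630 + 0.067×853)/(1 + 0.016×6.55 + 0.067×4.33) = 59.67 kJ/min.
Profitability of carrion scraps: 658/7.56 = 87.04 kJ/min.
87.04 > 59.67, so adding carrion scraps raises the average — include it.

Yes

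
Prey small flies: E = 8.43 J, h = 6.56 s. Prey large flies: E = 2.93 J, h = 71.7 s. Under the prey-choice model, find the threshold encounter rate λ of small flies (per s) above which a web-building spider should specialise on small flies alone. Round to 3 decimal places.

0.005 per s

At the threshold, the rate on small flies alone equals the profitability of large flies: λ·8.43/(1 + λ·6.56) = 2.93/71.7 = 0.04086.
Rearranging, λ(8.43 − 0.04086×6.56) = 0.04086, so λ = 0.04086/8.162 = 0.005007 per s.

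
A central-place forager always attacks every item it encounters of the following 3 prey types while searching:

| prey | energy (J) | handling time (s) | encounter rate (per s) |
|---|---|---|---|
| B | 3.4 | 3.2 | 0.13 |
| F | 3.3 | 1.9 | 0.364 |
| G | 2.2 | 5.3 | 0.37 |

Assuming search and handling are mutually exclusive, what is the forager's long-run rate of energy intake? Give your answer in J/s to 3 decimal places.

Energy encountered per unit search time: 0.13×3.4 + 0.364×3.3 + 0.37×2.2 = 2.457 J/s.
Handling time per unit search time: 0.13×3.2 + 0.364×1.9 + 0.37×5.3 = 3.069.
Rate = 2.457/(1 + 3.069) = 0.6039 J/s.

0.604 J/s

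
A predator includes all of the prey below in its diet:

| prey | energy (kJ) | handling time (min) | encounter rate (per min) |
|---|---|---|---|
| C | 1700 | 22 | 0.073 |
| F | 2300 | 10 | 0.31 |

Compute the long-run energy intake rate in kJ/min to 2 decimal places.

146.71 kJ/min

R = Σλ_iE_i / (1 + Σλ_ih_i)
Numerator: 0.073×1700 + 0.31×2300 = 837.1
Denominator: 1 + 0.073×22 + 0.31×10 = 5.706
R = 837.1/5.706 = 146.7 kJ/min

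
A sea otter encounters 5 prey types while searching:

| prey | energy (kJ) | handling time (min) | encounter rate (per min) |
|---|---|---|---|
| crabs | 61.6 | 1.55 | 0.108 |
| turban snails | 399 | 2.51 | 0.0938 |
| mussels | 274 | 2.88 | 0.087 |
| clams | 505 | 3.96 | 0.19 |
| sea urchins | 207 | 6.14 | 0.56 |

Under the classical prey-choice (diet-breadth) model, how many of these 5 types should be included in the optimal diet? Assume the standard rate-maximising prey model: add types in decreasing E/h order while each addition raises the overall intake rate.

3

E/h in descending order: turban snails 159, clams 128, mussels 95.1, crabs 39.7, sea urchins 33.7 kJ/min. The optimal diet is the largest prefix of this list for which every included type satisfies E_i/h_i > R on the types above it.
Rate on top 1: 30.29. clams: 128 > 30.29 → include.
Rate on top 2: 67.1. mussels: 95.1 > 67.1 → include.
Rate on top 3: 70.24. crabs: 39.7 < 70.24 → exclude; stop.
Optimal diet: turban snails, clams, mussels — 3 of 5 types.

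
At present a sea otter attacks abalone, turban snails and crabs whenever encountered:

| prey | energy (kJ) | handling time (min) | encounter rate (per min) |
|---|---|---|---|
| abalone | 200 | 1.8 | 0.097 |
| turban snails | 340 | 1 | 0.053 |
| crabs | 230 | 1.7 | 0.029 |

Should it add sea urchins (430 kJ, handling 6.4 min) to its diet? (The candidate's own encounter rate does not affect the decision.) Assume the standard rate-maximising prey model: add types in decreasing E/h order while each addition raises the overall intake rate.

Yes

Intake rate on the current diet: R = (0.097×200 + 0.053×340 + 0.029×230) / (1 + 0.097×1.8 + 0.053×1 + 0.029×1.7) = 44.09/1.277 = 34.53 kJ/min.
sea urchins: E/h = 430/6.4 = 67.19 kJ/min.
Since 67.19 > R, including sea urchins increases the long-run rate.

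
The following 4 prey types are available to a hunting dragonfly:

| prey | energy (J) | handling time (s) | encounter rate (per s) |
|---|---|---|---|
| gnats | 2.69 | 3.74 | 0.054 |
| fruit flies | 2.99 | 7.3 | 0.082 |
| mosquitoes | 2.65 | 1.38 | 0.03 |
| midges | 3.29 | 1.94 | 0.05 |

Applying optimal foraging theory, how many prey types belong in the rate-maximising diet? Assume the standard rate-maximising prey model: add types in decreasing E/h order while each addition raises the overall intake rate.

E/h in descending order: mosquitoes 1.92, midges 1.7, gnats 0.719, fruit flies 0.41 J/s. The optimal diet is the largest prefix of this list for which every included type satisfies E_i/h_i > R on the types above it.
Rate on top 1: 0.07634. midges: 1.7 > 0.07634 → include.
Rate on top 2: 0.2143. gnats: 0.719 > 0.2143 → include.
Rate on top 3: 0.2904. fruit flies: 0.41 > 0.2904 → include.
Optimal diet: mosquitoes, midges, gnats, fruit flies — 4 of 4 types.

4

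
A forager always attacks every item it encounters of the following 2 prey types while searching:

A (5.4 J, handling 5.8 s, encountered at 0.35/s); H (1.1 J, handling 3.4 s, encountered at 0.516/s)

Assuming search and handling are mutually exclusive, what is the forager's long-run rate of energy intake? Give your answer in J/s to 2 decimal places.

R = Σλ_iE_i / (1 + Σλ_ih_i)
Numerator: 0.35×5.4 + 0.516×1.1 = 2.458
Denominator: 1 + 0.35×5.8 + 0.516×3.4 = 4.784
R = 2.458/4.784 = 0.5137 J/s

0.51 J/s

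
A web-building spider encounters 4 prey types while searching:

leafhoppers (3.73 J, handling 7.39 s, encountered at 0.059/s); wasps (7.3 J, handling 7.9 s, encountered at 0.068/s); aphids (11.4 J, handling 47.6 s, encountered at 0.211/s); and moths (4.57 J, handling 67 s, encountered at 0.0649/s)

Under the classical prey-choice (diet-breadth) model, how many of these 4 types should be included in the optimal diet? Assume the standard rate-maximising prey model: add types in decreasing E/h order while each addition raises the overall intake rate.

2

E/h in descending order: wasps 0.924, leafhoppers 0.505, aphids 0.239, moths 0.0682 J/s. The optimal diet is the largest prefix of this list for which every included type satisfies E_i/h_i > R on the types above it.
Rate on top 1: 0.3229. leafhoppers: 0.505 > 0.3229 → include.
Rate on top 2: 0.3631. aphids: 0.239 < 0.3631 → exclude; stop.
Optimal diet: wasps, leafhoppers — 2 of 4 types.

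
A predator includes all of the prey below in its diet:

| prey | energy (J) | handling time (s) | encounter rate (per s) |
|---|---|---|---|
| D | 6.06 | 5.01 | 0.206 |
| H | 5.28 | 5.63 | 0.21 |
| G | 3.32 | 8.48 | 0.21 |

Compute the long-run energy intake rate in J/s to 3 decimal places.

Energy encountered per unit search time: 0.206×6.06 + 0.21×5.28 + 0.21×3.32 = 3.054 J/s.
Handling time per unit search time: 0.206×5.01 + 0.21×5.63 + 0.21×8.48 = 3.995.
Rate = 3.054/(1 + 3.995) = 0.6115 J/s.

0.611 J/s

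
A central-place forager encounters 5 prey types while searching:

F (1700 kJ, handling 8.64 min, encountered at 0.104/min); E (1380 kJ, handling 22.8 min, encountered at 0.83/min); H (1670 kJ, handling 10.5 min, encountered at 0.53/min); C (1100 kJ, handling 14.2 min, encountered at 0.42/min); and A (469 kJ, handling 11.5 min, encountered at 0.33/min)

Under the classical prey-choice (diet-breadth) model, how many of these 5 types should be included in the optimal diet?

2

E/h in descending order: F 197, H 159, C 77.5, E 60.5, A 40.8 kJ/min. The optimal diet is the largest prefix of this list for which every included type satisfies E_i/h_i > R on the types above it.
Rate on top 1: 93.12. H: 159 > 93.12 → include.
Rate on top 2: 142.3. C: 77.5 < 142.3 → exclude; stop.
Optimal diet: F, H — 2 of 5 types.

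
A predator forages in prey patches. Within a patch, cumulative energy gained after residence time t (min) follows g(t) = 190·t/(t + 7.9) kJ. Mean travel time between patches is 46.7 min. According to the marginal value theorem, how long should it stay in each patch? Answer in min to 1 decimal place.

19.2 min

Maximise g(t)/(T+t): set derivative to zero → g'(t)(T+t) = g(t).
g'(t) = 190·7.9/(t + 7.9)². Setting 190·7.9/(t+7.9)² = 190t/[(t+7.9)(46.7+t)] gives 7.9(46.7+t) = t(t+7.9), so t² = 7.9×46.7 = 368.9.
t* = √368.9 = 19.21 min.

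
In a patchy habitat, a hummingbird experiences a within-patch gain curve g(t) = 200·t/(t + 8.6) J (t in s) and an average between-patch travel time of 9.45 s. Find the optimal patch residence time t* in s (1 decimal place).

9.0 s

Maximise g(t)/(T+t): set derivative to zero → g'(t)(T+t) = g(t).
g'(t) = 200·8.6/(t + 8.6)². Setting 200·8.6/(t+8.6)² = 200t/[(t+8.6)(9.45+t)] gives 8.6(9.45+t) = t(t+8.6), so t² = 8.6×9.45 = 81.27.
t* = √81.27 = 9.015 s.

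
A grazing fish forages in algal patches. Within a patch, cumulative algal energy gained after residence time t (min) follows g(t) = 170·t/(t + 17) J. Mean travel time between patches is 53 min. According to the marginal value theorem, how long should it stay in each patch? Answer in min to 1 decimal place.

Maximise g(t)/(T+t): set derivative to zero → g'(t)(T+t) = g(t).
g'(t) = 170·17/(t + 17)². Setting 170·17/(t+17)² = 170t/[(t+17)(53+t)] gives 17(53+t) = t(t+17), so t² = 17×53 = 901.
t* = √901 = 30.02 min.

30.0 min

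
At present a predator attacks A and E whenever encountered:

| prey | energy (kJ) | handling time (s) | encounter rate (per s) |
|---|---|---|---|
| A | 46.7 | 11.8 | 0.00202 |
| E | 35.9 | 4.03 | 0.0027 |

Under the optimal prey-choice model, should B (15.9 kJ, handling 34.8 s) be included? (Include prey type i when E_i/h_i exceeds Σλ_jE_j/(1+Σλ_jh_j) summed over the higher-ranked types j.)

On A and E alone, R = ΣλE/(1+Σλh) = 0.1913/1.035 = 0.1848 kJ/s.
Profitability of B: 15.9/34.8 = 0.4569 kJ/s.
0.4569 > 0.1848, so adding B raises the average — include it.

Yes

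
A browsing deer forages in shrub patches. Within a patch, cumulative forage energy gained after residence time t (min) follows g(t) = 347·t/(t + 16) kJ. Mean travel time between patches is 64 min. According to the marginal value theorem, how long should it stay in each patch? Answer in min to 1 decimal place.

Optimal t* satisfies g'(t*) = g(t*)/(T + t*).
g'(t) = 347·16/(t + 16)². Setting 347·16/(t+16)² = 347t/[(t+16)(64+t)] gives 16(64+t) = t(t+16), so t² = 16×64 = 1024.
t* = √1024 = 32 min.

32.0 min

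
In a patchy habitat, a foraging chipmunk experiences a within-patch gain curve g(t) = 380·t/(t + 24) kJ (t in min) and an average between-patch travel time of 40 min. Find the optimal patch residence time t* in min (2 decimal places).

30.98 min

Optimal t* satisfies g'(t*) = g(t*)/(T + t*).
g'(t) = 380·24/(t + 24)². Setting 380·24/(t+24)² = 380t/[(t+24)(40+t)] gives 24(40+t) = t(t+24), so t² = 24×40 = 960.
t* = √960 = 30.98 min.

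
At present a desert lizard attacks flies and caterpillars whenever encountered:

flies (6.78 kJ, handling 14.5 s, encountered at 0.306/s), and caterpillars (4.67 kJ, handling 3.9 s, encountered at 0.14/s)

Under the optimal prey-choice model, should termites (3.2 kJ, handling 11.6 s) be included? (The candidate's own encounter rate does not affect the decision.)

Intake rate on the current diet: R = (0.306×6.78 + 0.14×4.67) / (1 + 0.306×14.5 + 0.14×3.9) = 2.728/5.983 = 0.456 kJ/s.
termites: E/h = 3.2/11.6 = 0.2759 kJ/s.
Since 0.2759 < R, time spent handling termites is better spent searching.

No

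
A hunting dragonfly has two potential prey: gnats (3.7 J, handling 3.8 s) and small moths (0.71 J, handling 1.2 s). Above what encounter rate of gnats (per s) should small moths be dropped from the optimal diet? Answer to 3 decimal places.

At the threshold, the rate on gnats alone equals the profitability of small moths: λ·3.7/(1 + λ·3.8) = 0.71/1.2 = 0.5917.
Rearranging, λ(3.7 − 0.5917×3.8) = 0.5917, so λ = 0.5917/1.452 = 0.4076 per s.

0.408 per s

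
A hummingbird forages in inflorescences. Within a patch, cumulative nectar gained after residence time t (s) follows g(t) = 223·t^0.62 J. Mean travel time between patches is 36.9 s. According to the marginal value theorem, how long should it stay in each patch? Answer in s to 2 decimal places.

Maximise g(t)/(T+t): set derivative to zero → g'(t)(T+t) = g(t).
g'(t) = 0.62·223·t^-0.38. Setting 0.62·223·t^-0.38 = 223·t^0.62/(36.9+t) gives 0.62(36.9+t) = t, so 0.38·t = 0.62×36.9.
t* = 0.62×36.9/0.38 = 60.21 s.

60.21 s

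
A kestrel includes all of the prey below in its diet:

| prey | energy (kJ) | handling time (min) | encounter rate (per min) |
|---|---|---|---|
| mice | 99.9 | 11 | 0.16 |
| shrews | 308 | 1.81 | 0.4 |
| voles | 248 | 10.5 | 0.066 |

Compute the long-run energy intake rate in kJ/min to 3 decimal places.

37.240 kJ/min

Energy encountered per unit search time: 0.16×99.9 + 0.4×308 + 0.066×248 = 155.6 kJ/min.
Handling time per unit search time: 0.16×11 + 0.4×1.81 + 0.066×10.5 = 3.177.
Rate = 155.6/(1 + 3.177) = 37.24 kJ/min.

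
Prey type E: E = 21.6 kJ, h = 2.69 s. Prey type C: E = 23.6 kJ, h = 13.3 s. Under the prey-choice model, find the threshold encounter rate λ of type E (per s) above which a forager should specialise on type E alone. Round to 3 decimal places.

Drop type C once their profitability E₂/h₂ falls below the rate achievable on type E alone: E₂/h₂ = λE₁/(1 + λh₁).
Solve for λ: λE₁h₂ = E₂(1 + λh₁) → λ(E₁h₂ − E₂h₁) = E₂ → λ = E₂/(E₁h₂ − E₂h₁).
λ = 23.6/(21.6×13.3 − 23.6×2.69) = 23.6/223.8 = 0.1055 per s.

0.105 per s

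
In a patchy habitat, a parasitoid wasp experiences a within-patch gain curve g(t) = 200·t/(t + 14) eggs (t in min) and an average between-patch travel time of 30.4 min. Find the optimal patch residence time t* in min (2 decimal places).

20.63 min

Optimal t* satisfies g'(t*) = g(t*)/(T + t*).
g'(t) = 200·14/(t + 14)². Setting 200·14/(t+14)² = 200t/[(t+14)(30.4+t)] gives 14(30.4+t) = t(t+14), so t² = 14×30.4 = 425.6.
t* = √425.6 = 20.63 min.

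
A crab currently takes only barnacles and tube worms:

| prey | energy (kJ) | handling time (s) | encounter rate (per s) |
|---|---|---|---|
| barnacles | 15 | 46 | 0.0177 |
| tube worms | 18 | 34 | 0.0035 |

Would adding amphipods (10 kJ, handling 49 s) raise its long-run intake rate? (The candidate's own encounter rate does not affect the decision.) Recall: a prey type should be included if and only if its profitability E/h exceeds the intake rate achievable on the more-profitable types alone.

Current rate: (0.0177×15 + 0.0035×18)/(1 + 0.0177×46 + 0.0035×34) = 0.1699 kJ/s.
Profitability of amphipods: 10/49 = 0.2041 kJ/s.
Since 0.2041 > R, including amphipods increases the long-run rate.

Yes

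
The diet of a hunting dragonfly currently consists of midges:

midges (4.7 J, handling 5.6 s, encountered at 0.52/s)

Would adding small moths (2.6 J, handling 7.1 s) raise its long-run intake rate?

Intake rate on the current diet: R = (0.52×4.7) / (1 + 0.52×5.6) = 2.444/3.912 = 0.6247 J/s.
Profitability of small moths: 2.6/7.1 = 0.3662 J/s.
Since 0.3662 < R, time spent handling small moths is better spent searching.

No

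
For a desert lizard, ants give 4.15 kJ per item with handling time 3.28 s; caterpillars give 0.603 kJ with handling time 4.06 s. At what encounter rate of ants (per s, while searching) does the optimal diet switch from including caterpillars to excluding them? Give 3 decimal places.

0.041 per s

Drop caterpillars once their profitability E₂/h₂ falls below the rate achievable on ants alone: E₂/h₂ = λE₁/(1 + λh₁).
Solve for λ: λE₁h₂ = E₂(1 + λh₁) → λ(E₁h₂ − E₂h₁) = E₂ → λ = E₂/(E₁h₂ − E₂h₁).
λ = 0.603/(4.15×4.06 − 0.603×3.28) = 0.603/14.87 = 0.04055 per s.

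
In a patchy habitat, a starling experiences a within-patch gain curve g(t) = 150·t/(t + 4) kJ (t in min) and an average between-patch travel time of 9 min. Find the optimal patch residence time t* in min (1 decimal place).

Maximise g(t)/(T+t): set derivative to zero → g'(t)(T+t) = g(t).
g'(t) = 150·4/(t + 4)². Setting 150·4/(t+4)² = 150t/[(t+4)(9+t)] gives 4(9+t) = t(t+4), so t² = 4×9 = 36.
t* = √36 = 6 min.

6.0 min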